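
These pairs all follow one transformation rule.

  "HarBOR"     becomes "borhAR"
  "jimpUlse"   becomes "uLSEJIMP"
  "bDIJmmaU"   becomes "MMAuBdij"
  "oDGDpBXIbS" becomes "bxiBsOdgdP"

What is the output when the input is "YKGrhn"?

The transformation: swap the front and back halves of the string, then flip the case of every letter.
On "YKGrhn": the first step gives "rhnYKG", and the second then gives "RHNykg".

RHNykg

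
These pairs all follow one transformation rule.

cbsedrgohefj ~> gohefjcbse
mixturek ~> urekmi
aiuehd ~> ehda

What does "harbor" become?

What's happening: swap the front and back halves of the string, then delete the last 2 characters.
So "harbor" becomes "borh".
(Check on "aiuehd": → "ehdaiu" → "ehda" ✓)

borh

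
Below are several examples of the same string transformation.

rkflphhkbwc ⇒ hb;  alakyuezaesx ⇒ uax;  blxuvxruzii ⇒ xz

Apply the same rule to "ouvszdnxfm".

The pattern: delete the first 3 characters, then keep one character in every 3, starting at position 3 (positions 3rd, 6th, 9th, ...).
Applying that to "ouvszdnxfm" gives "df".

df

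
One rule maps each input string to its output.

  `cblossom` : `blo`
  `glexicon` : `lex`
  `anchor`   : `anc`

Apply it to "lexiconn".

The pattern: swap the front and back halves of the string, then keep only the last 3 characters.
Doing the same to "lexiconn": "exi".
(Check on "glexicon": → "iconglex" → "lex" ✓)

exi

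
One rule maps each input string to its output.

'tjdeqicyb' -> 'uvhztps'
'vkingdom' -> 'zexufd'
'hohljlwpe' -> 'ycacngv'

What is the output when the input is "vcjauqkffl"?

arlhbwwc

The rule is to shift every letter 9 places backward in the alphabet (wrapping around), then delete the first 2 characters.
On "vcjauqkffl": the first step gives "mtarlhbwwc", and the second then gives "arlhbwwc".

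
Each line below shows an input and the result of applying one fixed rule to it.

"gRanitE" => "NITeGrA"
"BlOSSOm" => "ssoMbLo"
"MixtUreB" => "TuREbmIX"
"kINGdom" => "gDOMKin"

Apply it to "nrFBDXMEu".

Rule — move the first 3 characters to the end (rotate left by 3), then flip the case of every letter.
Starting from "nrFBDXMEu": after the first operation, "BDXMEunrF"; after the second, "bdxmeUNRf".
(Check on "BlOSSOm": → "SSOmBlO" → "ssoMbLo" ✓)

bdxmeUNRf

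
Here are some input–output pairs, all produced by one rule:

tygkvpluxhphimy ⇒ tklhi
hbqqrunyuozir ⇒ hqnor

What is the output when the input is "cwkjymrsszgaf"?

cjrzf

Each output is the input with this applied: keep one character in every 3, starting at position 1 (positions 1st, 4th, 7th, ...).
Doing the same to "cwkjymrsszgaf": "cjrzf".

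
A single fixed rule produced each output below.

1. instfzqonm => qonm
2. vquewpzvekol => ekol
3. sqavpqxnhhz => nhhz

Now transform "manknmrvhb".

Each output is the input with this applied: keep only the last 4 characters.
Applying that to "manknmrvhb" gives "rvhb".

rvhb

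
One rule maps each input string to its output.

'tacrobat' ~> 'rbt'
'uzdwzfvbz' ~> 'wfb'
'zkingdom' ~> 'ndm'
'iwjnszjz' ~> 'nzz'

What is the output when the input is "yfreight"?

egt

The rule is to delete the first 3 characters, then keep every other character starting from the first (positions 1st, 3rd, 5th, ...).
Working it through for "yfreight": intermediate "eight", final "egt".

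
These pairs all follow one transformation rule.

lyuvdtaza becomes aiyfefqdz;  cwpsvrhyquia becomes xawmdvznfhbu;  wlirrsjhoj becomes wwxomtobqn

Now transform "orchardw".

mfwibtwh

What's happening: shift every letter 5 places forward in the alphabet (wrapping around), then move the first 3 characters to the end (rotate left by 3).
"orchardw" → "twhmfwib" → "mfwibtwh".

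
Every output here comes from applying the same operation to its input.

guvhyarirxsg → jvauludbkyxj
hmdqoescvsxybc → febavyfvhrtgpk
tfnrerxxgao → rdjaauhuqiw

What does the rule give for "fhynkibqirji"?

The transformation: shift every letter 3 places forward in the alphabet (wrapping around), then reverse the string.
Working it through for "fhynkibqirji": intermediate "ikbqnletluml", final "lmultelnqbki".

lmultelnqbki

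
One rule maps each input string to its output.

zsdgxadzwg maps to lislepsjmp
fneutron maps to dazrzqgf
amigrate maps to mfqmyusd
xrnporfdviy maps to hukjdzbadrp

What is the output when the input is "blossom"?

eaynxae

What's happening: move the last 3 characters to the front (rotate right by 3), then shift every letter 12 places forward in the alphabet (wrapping around).
Working it through for "blossom": intermediate "somblos", final "eaynxae".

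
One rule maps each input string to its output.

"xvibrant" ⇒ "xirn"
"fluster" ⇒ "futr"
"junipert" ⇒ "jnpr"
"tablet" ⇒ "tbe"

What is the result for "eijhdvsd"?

What's happening: keep every other character starting from the first (positions 1st, 3rd, 5th, ...).
Applying that to "eijhdvsd" gives "ejds".

ejds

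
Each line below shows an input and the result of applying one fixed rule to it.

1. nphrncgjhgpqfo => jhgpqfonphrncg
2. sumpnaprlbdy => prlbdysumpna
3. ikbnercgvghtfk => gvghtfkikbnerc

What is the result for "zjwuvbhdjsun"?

hdjsunzjwuvb

Rule — swap the front and back halves of the string.
On "zjwuvbhdjsun" that produces "hdjsunzjwuvb".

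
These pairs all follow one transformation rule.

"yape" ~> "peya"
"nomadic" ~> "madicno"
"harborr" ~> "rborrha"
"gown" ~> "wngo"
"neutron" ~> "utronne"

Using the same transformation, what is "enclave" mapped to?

claveen

The rule is to move the first 2 characters to the end (rotate left by 2).
Applying that to "enclave" gives "claveen".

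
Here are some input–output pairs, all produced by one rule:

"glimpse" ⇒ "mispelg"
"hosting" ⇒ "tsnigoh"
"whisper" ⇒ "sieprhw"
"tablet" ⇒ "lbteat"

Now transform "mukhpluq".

In each case the input is transformed by: swap each adjacent pair of characters (1↔2, 3↔4, ...), then move the first 2 characters to the end (rotate left by 2).
Applying both steps to "mukhpluq": "umhklpqu", then "hklpquum".

hklpquum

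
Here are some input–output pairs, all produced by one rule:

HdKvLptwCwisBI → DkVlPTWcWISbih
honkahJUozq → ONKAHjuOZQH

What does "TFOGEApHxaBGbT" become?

fogeaPhXAbgBtt

Looking at the pairs, the operation is to move the first character to the end, then flip the case of every letter.
Working it through for "TFOGEApHxaBGbT": intermediate "FOGEApHxaBGbTT", final "fogeaPhXAbgBtt".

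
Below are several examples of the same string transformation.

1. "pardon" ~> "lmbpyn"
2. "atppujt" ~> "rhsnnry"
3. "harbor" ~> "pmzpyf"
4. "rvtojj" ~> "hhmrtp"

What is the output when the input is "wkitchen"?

lcfargiu

In each case the input is transformed by: shift every letter 2 places backward in the alphabet (wrapping around), then reverse the string.
"wkitchen" → "uigrafcl" → "lcfargiu".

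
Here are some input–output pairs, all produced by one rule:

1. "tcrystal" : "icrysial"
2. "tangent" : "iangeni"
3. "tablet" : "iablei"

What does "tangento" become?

iangenio

The rule is to replace every "t" with "i".
So "tangento" becomes "iangenio".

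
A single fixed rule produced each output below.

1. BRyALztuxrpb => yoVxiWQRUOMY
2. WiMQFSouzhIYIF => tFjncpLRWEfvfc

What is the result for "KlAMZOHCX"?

Looking at the pairs, the operation is to shift every letter 3 places backward in the alphabet (wrapping around), then flip the case of every letter.
So "KlAMZOHCX" becomes "hIxjwlezu".

hIxjwlezu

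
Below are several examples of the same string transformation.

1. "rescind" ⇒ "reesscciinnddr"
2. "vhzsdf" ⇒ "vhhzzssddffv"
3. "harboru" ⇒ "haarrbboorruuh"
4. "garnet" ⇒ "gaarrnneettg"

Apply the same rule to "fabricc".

In each case the input is transformed by: double every character, then move the first character to the end.
"fabricc" → "ffaabbrriicccc" → "faabbrriiccccf".
(Check on "vhzsdf": → "vvhhzzssddff" → "vhhzzssddffv" ✓)

faabbrriiccccf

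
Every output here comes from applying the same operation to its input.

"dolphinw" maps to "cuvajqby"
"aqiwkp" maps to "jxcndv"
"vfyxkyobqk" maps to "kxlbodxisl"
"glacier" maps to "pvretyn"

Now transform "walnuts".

Rule — shift every letter 13 places forward in the alphabet (wrapping around) — i.e. ROT13, then move the first 3 characters to the end (rotate left by 3).
Applying both steps to "walnuts": "jnyahgf", then "ahgfjny".

ahgfjny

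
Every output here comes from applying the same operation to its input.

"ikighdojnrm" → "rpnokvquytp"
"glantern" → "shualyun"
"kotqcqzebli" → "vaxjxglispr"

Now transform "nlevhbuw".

The pattern: move the first character to the end, then shift every letter 7 places forward in the alphabet (wrapping around).
Working it through for "nlevhbuw": intermediate "levhbuwn", final "slcoibdu".
(Check on "glantern": → "lanterng" → "shualyun" ✓)

slcoibdu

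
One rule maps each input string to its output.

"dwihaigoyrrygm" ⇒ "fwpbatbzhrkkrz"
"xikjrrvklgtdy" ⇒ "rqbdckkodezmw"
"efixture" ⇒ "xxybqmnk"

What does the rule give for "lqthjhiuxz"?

In each case the input is transformed by: shift every letter 7 places backward in the alphabet (wrapping around), then move the last character to the front.
"lqthjhiuxz" → "sejmacabnq".

sejmacabnq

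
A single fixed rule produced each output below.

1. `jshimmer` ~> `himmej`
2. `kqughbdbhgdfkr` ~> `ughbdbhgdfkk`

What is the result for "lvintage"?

intagl

The transformation: swap the first and last characters, then delete the first 2 characters.
So "lvintage" becomes "intagl".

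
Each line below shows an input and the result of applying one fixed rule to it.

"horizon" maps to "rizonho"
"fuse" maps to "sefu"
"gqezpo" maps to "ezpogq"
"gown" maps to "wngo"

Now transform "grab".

abgr

The rule is to move the first 2 characters to the end (rotate left by 2).
On "grab" that produces "abgr".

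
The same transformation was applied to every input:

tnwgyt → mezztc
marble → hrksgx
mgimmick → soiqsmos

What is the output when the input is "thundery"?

Each output is the input with this applied: shift every letter 6 places forward in the alphabet (wrapping around), then swap the front and back halves of the string.
Starting from "thundery": after the first operation, "znatjkxe"; after the second, "jkxeznat".
(Check on "marble": → "sgxhrk" → "hrksgx" ✓)

jkxeznat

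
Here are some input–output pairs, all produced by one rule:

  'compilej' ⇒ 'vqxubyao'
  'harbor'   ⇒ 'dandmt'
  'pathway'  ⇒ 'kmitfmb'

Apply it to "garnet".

What's happening: shift every letter 12 places forward in the alphabet (wrapping around), then reverse the string.
"garnet" → "smdzqf" → "fqzdms".

fqzdms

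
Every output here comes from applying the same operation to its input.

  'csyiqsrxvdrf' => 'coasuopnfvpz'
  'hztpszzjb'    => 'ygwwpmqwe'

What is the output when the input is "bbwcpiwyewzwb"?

ytwtbvtfmztyy

The rule is to shift every letter 3 places backward in the alphabet (wrapping around), then reverse the string.
Applying that to "bbwcpiwyewzwb" gives "ytwtbvtfmztyy".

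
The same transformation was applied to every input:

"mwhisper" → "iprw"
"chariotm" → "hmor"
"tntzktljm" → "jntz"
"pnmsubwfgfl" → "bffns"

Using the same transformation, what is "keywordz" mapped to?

Rule — keep every other character starting from the second (positions 2nd, 4th, 6th, ...), then sort the characters into alphabetical order.
Working it through for "keywordz": intermediate "ewrz", final "erwz".

erwz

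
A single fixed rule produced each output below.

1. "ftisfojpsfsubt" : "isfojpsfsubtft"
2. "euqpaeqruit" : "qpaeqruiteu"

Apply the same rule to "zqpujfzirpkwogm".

pujfzirpkwogmzq

Rule — move the first 2 characters to the end (rotate left by 2).
For "zqpujfzirpkwogm" the result is "pujfzirpkwogmzq".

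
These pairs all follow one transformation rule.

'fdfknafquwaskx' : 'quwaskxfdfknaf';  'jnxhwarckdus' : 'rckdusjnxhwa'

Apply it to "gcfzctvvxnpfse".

The pattern: swap the front and back halves of the string.
Applying that to "gcfzctvvxnpfse" gives "vxnpfsegcfzctv".

vxnpfsegcfzctv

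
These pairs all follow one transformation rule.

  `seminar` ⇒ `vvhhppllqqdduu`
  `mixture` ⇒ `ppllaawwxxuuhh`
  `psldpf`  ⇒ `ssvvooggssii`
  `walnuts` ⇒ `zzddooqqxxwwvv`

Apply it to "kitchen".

What's happening: shift every letter 3 places forward in the alphabet (wrapping around), then double every character.
Working it through for "kitchen": intermediate "nlwfkhq", final "nnllwwffkkhhqq".

nnllwwffkkhhqq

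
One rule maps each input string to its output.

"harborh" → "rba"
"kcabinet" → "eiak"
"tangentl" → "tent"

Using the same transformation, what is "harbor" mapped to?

orh

The pattern: reverse the string, then keep every other character starting from the second (positions 2nd, 4th, 6th, ...).
Starting from "harbor": after the first operation, "robrah"; after the second, "orh".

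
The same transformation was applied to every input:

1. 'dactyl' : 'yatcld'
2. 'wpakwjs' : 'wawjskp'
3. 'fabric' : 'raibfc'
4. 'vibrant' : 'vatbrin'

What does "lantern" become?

Rule — sort the characters into reverse alphabetical order, then take characters alternately from the front and the back (1st, last, 2nd, 2nd-last, ...).
Starting from "lantern": after the first operation, "trnnlea"; after the second, "tarenln".

tarenln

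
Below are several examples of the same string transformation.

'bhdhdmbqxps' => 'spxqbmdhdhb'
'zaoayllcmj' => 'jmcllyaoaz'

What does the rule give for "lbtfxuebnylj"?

The pattern: reverse the string.
On "lbtfxuebnylj" that produces "jlynbeuxftbl".

jlynbeuxftbl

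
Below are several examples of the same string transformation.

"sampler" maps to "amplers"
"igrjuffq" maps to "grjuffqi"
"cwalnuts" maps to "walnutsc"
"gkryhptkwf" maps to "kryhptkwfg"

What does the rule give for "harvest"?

In each case the input is transformed by: move the first character to the end.
For "harvest" the result is "arvesth".

arvesth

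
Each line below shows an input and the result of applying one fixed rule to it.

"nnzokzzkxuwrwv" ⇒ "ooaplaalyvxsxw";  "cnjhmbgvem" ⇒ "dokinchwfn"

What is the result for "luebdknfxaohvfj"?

mvfcelogybpiwgk

Each output is the input with this applied: shift every letter 1 place forward in the alphabet (wrapping around).
On "luebdknfxaohvfj" that produces "mvfcelogybpiwgk".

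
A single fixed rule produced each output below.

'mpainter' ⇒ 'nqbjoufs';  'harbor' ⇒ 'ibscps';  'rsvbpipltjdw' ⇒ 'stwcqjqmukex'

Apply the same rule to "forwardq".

gpsxbser

Rule — shift every letter 1 place forward in the alphabet (wrapping around).
Applying that to "forwardq" gives "gpsxbser".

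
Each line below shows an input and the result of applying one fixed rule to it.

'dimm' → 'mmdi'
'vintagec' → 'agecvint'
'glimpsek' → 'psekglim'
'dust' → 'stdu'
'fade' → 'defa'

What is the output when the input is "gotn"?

tngo

Each output is the input with this applied: swap the front and back halves of the string.
For "gotn" the result is "tngo".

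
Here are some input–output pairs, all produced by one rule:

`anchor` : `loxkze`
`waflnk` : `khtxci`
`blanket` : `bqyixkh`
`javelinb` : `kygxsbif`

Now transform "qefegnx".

Looking at the pairs, the operation is to move the last 2 characters to the front (rotate right by 2), then shift every letter 3 places backward in the alphabet (wrapping around).
For "qefegnx", step one produces "nxqefeg"; step two turns that into "kunbcbd".

kunbcbd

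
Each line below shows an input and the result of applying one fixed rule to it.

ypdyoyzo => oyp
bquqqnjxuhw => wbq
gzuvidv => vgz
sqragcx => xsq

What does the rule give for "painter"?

Rule — move the last character to the front, then keep only the first 3 characters.
Working it through for "painter": intermediate "rpainte", final "rpa".

rpa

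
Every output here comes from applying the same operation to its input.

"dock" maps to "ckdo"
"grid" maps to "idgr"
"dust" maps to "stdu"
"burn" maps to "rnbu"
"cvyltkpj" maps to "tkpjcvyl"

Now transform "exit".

The transformation: swap the front and back halves of the string.
Applying that to "exit" gives "itex".

itex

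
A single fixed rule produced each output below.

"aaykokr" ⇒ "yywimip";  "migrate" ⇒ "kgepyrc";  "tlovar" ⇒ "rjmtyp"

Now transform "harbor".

fypzmp

The pattern: shift every letter 2 places backward in the alphabet (wrapping around).
So "harbor" becomes "fypzmp".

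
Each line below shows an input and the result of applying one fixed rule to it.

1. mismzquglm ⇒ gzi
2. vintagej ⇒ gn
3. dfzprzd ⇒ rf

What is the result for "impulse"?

What's happening: reverse the string, then keep one character in every 3, starting at position 3 (positions 3rd, 6th, 9th, ...).
For "impulse", step one produces "eslupmi"; step two turns that into "lm".
(Check on "dfzprzd": → "dzrpzfd" → "rf" ✓)

lm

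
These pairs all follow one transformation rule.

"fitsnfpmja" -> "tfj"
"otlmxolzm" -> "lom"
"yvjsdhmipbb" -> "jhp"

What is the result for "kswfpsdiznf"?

wsz

The transformation: keep one character in every 3, starting at position 3 (positions 3rd, 6th, 9th, ...).
For "kswfpsdiznf" the result is "wsz".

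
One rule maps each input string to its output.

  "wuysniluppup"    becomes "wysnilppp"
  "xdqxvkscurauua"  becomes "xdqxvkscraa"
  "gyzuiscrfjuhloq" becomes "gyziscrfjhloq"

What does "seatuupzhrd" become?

The transformation: remove every "u".
Doing the same to "seatuupzhrd": "seatpzhrd".

seatpzhrd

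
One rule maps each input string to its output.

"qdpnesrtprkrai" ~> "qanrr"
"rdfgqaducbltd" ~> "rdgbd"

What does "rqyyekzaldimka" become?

rkydz

The transformation: keep one character in every 3, starting at position 1 (positions 1st, 4th, 7th, ...), then take characters alternately from the front and the back (1st, last, 2nd, 2nd-last, ...).
"rqyyekzaldimka" → "ryzdk" → "rkydz".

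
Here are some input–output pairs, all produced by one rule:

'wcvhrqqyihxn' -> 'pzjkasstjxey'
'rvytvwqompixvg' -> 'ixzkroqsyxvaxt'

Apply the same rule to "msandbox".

zqdfpcuo

Looking at the pairs, the operation is to shift every letter 2 places forward in the alphabet (wrapping around), then reverse the string.
Applying both steps to "msandbox": "oucpfdqz", then "zqdfpcuo".
(Check on "rvytvwqompixvg": → "txavxysqorkzxi" → "ixzkroqsyxvaxt" ✓)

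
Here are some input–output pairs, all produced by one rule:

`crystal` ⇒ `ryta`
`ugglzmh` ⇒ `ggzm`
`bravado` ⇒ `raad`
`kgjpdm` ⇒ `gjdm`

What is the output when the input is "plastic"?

The transformation: double every character, then keep one character in every 3, starting at position 3 (positions 3rd, 6th, 9th, ...).
"plastic" → "ppllaassttiicc" → "lati".

lati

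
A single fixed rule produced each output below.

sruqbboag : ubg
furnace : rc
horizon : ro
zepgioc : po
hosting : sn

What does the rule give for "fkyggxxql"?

Looking at the pairs, the operation is to keep one character in every 3, starting at position 3 (positions 3rd, 6th, 9th, ...).
On "fkyggxxql" that produces "yxl".

yxl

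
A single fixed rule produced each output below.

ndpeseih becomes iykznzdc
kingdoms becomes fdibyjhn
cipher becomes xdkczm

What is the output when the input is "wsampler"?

rnvhkgzm

The transformation: shift every letter 5 places backward in the alphabet (wrapping around).
So "wsampler" becomes "rnvhkgzm".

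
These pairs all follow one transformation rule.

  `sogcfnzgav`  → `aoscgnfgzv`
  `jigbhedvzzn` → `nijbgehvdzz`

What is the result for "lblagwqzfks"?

sblalwgzqkf

Rule — swap each adjacent pair of characters (1↔2, 3↔4, ...), then move the last character to the front.
Starting from "lblagwqzfks": after the first operation, "blalwgzqkfs"; after the second, "sblalwgzqkf".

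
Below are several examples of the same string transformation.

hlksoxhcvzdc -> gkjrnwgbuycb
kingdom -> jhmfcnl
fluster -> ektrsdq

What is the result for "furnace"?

The transformation: shift every letter 1 place backward in the alphabet (wrapping around).
So "furnace" becomes "etqmzbd".

etqmzbd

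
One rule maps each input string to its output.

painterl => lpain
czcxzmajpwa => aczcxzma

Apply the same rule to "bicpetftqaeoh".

In each case the input is transformed by: move the last character to the front, then delete the last 3 characters.
Applying both steps to "bicpetftqaeoh": "hbicpetftqaeo", then "hbicpetftq".

hbicpetftq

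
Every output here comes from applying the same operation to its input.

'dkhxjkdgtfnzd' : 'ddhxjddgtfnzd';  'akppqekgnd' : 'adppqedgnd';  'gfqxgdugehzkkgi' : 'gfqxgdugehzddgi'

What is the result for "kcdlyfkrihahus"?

Looking at the pairs, the operation is to replace every "k" with "d".
For "kcdlyfkrihahus" the result is "dcdlyfdrihahus".

dcdlyfdrihahus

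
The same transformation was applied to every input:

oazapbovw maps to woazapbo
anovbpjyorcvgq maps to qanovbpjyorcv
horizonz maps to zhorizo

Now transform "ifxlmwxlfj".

jifxlmwxl

In each case the input is transformed by: move the last character to the front, then delete the last character.
Starting from "ifxlmwxlfj": after the first operation, "jifxlmwxlf"; after the second, "jifxlmwxl".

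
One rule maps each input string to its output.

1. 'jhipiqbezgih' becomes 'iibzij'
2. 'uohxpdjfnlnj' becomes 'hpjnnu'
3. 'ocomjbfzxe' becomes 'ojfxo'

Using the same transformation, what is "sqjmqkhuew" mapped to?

The rule is to move the first 2 characters to the end (rotate left by 2), then keep every other character starting from the first (positions 1st, 3rd, 5th, ...).
"sqjmqkhuew" → "jmqkhuewsq" → "jqhes".

jqhes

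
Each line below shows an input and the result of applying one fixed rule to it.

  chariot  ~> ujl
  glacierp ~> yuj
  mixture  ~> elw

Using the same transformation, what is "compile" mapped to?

uhw

Looking at the pairs, the operation is to keep one character in every 3, starting at position 1 (positions 1st, 4th, 7th, ...), then shift every letter 8 places backward in the alphabet (wrapping around).
"compile" → "cpe" → "uhw".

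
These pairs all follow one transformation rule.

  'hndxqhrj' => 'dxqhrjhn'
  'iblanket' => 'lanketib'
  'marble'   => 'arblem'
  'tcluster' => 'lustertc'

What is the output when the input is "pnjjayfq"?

jjayfqpn

The pattern: swap the front and back halves of the string, then move the last 2 characters to the front (rotate right by 2).
Starting from "pnjjayfq": after the first operation, "ayfqpnjj"; after the second, "jjayfqpn".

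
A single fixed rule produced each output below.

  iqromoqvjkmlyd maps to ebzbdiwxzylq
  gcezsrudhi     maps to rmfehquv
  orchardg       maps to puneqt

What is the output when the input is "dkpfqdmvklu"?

csdqzixyh

In each case the input is transformed by: delete the first 2 characters, then shift every letter 13 places forward in the alphabet (wrapping around) — i.e. ROT13.
"dkpfqdmvklu" → "pfqdmvklu" → "csdqzixyh".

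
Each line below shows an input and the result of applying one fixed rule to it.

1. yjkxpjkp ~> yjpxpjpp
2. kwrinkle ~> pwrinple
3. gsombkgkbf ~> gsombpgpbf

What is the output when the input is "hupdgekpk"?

What's happening: replace every "k" with "p".
On "hupdgekpk" that produces "hupdgeppp".

hupdgeppp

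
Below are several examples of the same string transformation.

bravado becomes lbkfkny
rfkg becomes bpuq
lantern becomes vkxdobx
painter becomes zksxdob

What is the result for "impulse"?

swzevco

In each case the input is transformed by: shift every letter 10 places forward in the alphabet (wrapping around).
On "impulse" that produces "swzevco".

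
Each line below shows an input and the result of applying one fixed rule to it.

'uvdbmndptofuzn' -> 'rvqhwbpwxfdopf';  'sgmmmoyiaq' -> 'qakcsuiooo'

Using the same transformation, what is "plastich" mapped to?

vkejrncu

Rule — shift every letter 2 places forward in the alphabet (wrapping around), then swap the front and back halves of the string.
Applying that to "plastich" gives "vkejrncu".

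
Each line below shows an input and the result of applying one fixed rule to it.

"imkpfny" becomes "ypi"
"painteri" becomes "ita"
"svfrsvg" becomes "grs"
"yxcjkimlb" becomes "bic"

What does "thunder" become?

What's happening: reverse the string, then keep one character in every 3, starting at position 1 (positions 1st, 4th, 7th, ...).
Applying both steps to "thunder": "rednuht", then "rnt".

rnt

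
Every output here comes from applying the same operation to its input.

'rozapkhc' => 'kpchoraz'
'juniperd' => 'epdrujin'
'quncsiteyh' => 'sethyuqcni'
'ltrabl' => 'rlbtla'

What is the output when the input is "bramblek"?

lbkerbma

The rule is to swap each adjacent pair of characters (1↔2, 3↔4, ...), then swap the front and back halves of the string.
"bramblek" → "lbkerbma".
(Check on "rozapkhc": → "orazkpch" → "kpchoraz" ✓)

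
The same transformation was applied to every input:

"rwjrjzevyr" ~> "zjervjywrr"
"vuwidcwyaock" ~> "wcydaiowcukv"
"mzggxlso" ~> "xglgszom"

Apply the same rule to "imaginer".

ignaemri

What's happening: take characters alternately from the front and the back (1st, last, 2nd, 2nd-last, ...), then reverse the string.
For "imaginer" the result is "ignaemri".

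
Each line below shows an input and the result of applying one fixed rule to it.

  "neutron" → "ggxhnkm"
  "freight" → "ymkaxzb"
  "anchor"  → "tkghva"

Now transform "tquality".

mrjmnbte

Each output is the input with this applied: shift every letter 7 places backward in the alphabet (wrapping around), then take characters alternately from the front and the back (1st, last, 2nd, 2nd-last, ...).
Applying both steps to "tquality": "mjntebmr", then "mrjmnbte".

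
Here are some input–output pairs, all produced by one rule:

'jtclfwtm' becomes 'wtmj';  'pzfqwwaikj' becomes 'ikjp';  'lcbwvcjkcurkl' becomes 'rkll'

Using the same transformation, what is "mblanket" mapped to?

ketm

The rule is to move the last 3 characters to the front (rotate right by 3), then keep only the first 4 characters.
Doing the same to "mblanket": "ketm".
(Check on "lcbwvcjkcurkl": → "rkllcbwvcjkcu" → "rkll" ✓)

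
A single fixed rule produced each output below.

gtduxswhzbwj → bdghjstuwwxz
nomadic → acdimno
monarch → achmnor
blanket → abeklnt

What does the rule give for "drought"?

What's happening: sort the characters into alphabetical order.
So "drought" becomes "dghortu".

dghortu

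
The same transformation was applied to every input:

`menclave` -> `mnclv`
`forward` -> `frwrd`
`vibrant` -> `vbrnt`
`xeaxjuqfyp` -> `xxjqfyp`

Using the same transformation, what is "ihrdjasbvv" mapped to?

Looking at the pairs, the operation is to remove every vowel.
For "ihrdjasbvv" the result is "hrdjsbvv".

hrdjsbvv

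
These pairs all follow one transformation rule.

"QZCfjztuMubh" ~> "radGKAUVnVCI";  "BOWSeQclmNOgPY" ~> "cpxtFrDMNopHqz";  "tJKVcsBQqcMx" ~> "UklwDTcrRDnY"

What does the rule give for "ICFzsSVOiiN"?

Looking at the pairs, the operation is to shift every letter 1 place forward in the alphabet (wrapping around), then flip the case of every letter.
Starting from "ICFzsSVOiiN": after the first operation, "JDGatTWPjjO"; after the second, "jdgATtwpJJo".
(Check on "tJKVcsBQqcMx": → "uKLWdtCRrdNy" → "UklwDTcrRDnY" ✓)

jdgATtwpJJo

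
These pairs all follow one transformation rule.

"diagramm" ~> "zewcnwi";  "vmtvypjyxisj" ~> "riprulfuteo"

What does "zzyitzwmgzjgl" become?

vvuepvsicvfc

The pattern: delete the last character, then shift every letter 4 places backward in the alphabet (wrapping around).
Applying both steps to "zzyitzwmgzjgl": "zzyitzwmgzjg", then "vvuepvsicvfc".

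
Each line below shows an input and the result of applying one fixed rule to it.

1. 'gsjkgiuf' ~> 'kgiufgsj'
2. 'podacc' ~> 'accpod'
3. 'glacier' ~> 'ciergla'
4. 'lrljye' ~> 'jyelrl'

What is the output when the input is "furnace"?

In each case the input is transformed by: move the first 3 characters to the end (rotate left by 3).
"furnace" → "nacefur".

nacefur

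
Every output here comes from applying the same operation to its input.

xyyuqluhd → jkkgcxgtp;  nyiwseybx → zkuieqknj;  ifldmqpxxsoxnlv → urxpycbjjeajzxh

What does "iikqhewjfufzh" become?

Looking at the pairs, the operation is to shift every letter 12 places forward in the alphabet (wrapping around).
Applying that to "iikqhewjfufzh" gives "uuwctqivrgrlt".

uuwctqivrgrlt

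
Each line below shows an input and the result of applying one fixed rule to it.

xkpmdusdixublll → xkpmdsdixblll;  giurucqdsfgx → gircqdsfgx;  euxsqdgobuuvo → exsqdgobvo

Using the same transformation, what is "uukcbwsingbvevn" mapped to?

kcbwsingbvevn

Looking at the pairs, the operation is to remove every "u".
So "uukcbwsingbvevn" becomes "kcbwsingbvevn".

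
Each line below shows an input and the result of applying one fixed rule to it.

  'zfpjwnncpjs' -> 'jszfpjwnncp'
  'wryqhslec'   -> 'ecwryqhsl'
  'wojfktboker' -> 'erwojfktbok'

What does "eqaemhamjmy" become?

myeqaemhamj

The pattern: move the last 2 characters to the front (rotate right by 2).
So "eqaemhamjmy" becomes "myeqaemhamj".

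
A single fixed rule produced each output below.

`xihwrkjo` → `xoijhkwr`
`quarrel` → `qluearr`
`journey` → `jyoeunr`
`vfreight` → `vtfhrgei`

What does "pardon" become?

In each case the input is transformed by: take characters alternately from the front and the back (1st, last, 2nd, 2nd-last, ...).
So "pardon" becomes "pnaord".

pnaord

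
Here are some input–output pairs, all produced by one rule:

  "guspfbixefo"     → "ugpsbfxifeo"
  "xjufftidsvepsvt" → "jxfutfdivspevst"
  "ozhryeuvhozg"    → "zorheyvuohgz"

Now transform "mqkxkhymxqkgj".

qmxkhkmyqxgkj

The rule is to swap each adjacent pair of characters (1↔2, 3↔4, ...).
Doing the same to "mqkxkhymxqkgj": "qmxkhkmyqxgkj".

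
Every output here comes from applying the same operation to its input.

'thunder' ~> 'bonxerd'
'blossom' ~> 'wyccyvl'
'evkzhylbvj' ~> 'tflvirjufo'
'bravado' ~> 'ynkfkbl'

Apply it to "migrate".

odkbqsw

The pattern: reverse the string, then shift every letter 10 places forward in the alphabet (wrapping around).
Starting from "migrate": after the first operation, "etargim"; after the second, "odkbqsw".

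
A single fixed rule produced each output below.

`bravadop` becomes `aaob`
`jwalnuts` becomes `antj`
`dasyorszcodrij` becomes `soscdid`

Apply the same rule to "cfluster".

Rule — move the first character to the end, then keep every other character starting from the second (positions 2nd, 4th, 6th, ...).
On "cfluster": the first step gives "flusterc", and the second then gives "lsec".

lsec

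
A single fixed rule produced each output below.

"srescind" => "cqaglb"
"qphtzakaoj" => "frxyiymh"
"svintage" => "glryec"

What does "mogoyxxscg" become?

emwvvqae

The pattern: delete the first 2 characters, then shift every letter 2 places backward in the alphabet (wrapping around).
On "mogoyxxscg": the first step gives "goyxxscg", and the second then gives "emwvvqae".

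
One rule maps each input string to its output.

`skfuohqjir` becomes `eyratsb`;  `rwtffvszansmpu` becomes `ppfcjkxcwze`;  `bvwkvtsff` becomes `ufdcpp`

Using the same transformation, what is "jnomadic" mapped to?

wknsm

What's happening: shift every letter 10 places forward in the alphabet (wrapping around), then delete the first 3 characters.
"jnomadic" → "txywknsm" → "wknsm".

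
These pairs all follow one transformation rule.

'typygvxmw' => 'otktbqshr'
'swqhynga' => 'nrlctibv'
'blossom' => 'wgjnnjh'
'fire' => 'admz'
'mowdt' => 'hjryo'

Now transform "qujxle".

lpesgz

What's happening: shift every letter 5 places backward in the alphabet (wrapping around).
"qujxle" → "lpesgz".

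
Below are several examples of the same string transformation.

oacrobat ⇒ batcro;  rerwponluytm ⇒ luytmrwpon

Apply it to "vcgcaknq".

Each output is the input with this applied: delete the first 2 characters, then swap the front and back halves of the string.
"vcgcaknq" → "gcaknq" → "knqgca".

knqgca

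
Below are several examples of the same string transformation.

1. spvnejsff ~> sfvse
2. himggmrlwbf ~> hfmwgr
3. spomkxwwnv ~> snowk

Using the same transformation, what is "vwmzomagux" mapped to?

vumao

Each output is the input with this applied: keep every other character starting from the first (positions 1st, 3rd, 5th, ...), then take characters alternately from the front and the back (1st, last, 2nd, 2nd-last, ...).
On "vwmzomagux": the first step gives "vmoau", and the second then gives "vumao".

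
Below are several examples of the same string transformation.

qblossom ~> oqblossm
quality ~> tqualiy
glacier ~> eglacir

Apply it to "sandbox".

osandbx

What's happening: move the last character to the front, then swap the first and last characters.
Working it through for "sandbox": intermediate "xsandbo", final "osandbx".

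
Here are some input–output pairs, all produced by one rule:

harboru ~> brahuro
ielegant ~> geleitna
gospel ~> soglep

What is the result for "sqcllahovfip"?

What's happening: reverse the string, then move the first 3 characters to the end (rotate left by 3).
Starting from "sqcllahovfip": after the first operation, "pifvohallcqs"; after the second, "vohallcqspif".

vohallcqspif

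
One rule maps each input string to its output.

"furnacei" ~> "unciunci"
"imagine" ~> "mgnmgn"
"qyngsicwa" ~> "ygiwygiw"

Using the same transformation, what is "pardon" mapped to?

Each output is the input with this applied: keep every other character starting from the second (positions 2nd, 4th, 6th, ...), then write the whole string twice.
Applying both steps to "pardon": "adn", then "adnadn".
(Check on "imagine": → "mgn" → "mgnmgn" ✓)

adnadn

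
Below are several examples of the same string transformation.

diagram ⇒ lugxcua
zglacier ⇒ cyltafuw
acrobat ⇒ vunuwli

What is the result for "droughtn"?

bnhxlioa

Looking at the pairs, the operation is to shift every letter 6 places backward in the alphabet (wrapping around), then move the last 3 characters to the front (rotate right by 3).
On "droughtn": the first step gives "xlioabnh", and the second then gives "bnhxlioa".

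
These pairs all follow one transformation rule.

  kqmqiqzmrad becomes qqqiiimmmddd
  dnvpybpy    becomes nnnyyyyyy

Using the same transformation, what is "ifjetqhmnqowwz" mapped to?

ffftttmmmooozzz

The transformation: keep one character in every 3, starting at position 2 (positions 2nd, 5th, 8th, ...), then repeat every character 3 times.
Working it through for "ifjetqhmnqowwz": intermediate "ftmoz", final "ffftttmmmooozzz".
(Check on "dnvpybpy": → "nyy" → "nnnyyyyyy" ✓)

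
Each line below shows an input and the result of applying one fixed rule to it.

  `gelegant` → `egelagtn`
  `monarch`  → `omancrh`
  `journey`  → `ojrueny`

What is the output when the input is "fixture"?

iftxrue

The rule is to swap each adjacent pair of characters (1↔2, 3↔4, ...).
So "fixture" becomes "iftxrue".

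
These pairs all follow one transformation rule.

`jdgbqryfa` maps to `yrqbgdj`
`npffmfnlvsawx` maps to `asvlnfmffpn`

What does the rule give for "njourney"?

Rule — reverse the string, then delete the first 2 characters.
On "njourney": the first step gives "yenruojn", and the second then gives "nruojn".

nruojn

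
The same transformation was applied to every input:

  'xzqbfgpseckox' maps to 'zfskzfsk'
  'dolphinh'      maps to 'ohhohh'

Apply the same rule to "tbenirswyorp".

The pattern: keep one character in every 3, starting at position 2 (positions 2nd, 5th, 8th, ...), then write the whole string twice.
Starting from "tbenirswyorp": after the first operation, "biwr"; after the second, "biwrbiwr".

biwrbiwr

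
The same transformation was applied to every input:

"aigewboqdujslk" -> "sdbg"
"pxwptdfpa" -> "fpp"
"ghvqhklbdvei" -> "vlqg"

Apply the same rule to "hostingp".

In each case the input is transformed by: reverse the string, then keep one character in every 3, starting at position 3 (positions 3rd, 6th, 9th, ...).
Working it through for "hostingp": intermediate "pgnitsoh", final "ns".

ns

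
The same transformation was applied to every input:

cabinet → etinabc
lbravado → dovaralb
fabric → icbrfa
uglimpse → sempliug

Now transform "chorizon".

onizorch

Rule — reverse the string, then swap each adjacent pair of characters (1↔2, 3↔4, ...).
Applying both steps to "chorizon": "nozirohc", then "onizorch".
(Check on "uglimpse": → "espmilgu" → "sempliug" ✓)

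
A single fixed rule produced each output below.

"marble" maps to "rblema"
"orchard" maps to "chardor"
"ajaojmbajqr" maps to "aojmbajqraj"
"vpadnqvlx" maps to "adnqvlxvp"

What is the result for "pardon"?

The rule is to move the first 2 characters to the end (rotate left by 2).
So "pardon" becomes "rdonpa".

rdonpa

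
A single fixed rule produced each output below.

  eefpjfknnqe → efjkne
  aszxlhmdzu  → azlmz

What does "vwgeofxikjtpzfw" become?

vgoxktzw

Looking at the pairs, the operation is to keep every other character starting from the first (positions 1st, 3rd, 5th, ...).
"vwgeofxikjtpzfw" → "vgoxktzw".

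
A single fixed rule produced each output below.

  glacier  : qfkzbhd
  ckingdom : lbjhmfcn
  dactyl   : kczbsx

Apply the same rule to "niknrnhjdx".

The pattern: shift every letter 1 place backward in the alphabet (wrapping around), then move the last character to the front.
On "niknrnhjdx": the first step gives "mhjmqmgicw", and the second then gives "wmhjmqmgic".

wmhjmqmgic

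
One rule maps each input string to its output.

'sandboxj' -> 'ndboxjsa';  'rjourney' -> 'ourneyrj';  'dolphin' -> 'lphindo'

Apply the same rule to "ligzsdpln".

gzsdplnli

Each output is the input with this applied: move the first 2 characters to the end (rotate left by 2).
On "ligzsdpln" that produces "gzsdplnli".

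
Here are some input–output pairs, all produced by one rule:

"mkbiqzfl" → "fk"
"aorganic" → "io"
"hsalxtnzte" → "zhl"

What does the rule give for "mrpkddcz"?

Rule — swap the front and back halves of the string, then keep one character in every 3, starting at position 3 (positions 3rd, 6th, 9th, ...).
On "mrpkddcz": the first step gives "ddczmrpk", and the second then gives "cr".

cr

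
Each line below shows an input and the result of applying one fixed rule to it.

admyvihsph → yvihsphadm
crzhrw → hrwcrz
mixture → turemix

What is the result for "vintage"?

tagevin

The rule is to move the first 3 characters to the end (rotate left by 3).
So "vintage" becomes "tagevin".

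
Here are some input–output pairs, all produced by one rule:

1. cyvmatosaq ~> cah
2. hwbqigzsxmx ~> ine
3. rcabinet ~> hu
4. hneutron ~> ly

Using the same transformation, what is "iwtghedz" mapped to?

al

Looking at the pairs, the operation is to shift every letter 7 places forward in the alphabet (wrapping around), then keep one character in every 3, starting at position 3 (positions 3rd, 6th, 9th, ...).
Applying both steps to "iwtghedz": "pdanolkg", then "al".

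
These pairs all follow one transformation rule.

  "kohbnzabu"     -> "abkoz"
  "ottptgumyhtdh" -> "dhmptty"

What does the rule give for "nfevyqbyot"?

bfoty

Rule — sort the characters into alphabetical order, then keep every other character starting from the first (positions 1st, 3rd, 5th, ...).
Working it through for "nfevyqbyot": intermediate "befnoqtvyy", final "bfoty".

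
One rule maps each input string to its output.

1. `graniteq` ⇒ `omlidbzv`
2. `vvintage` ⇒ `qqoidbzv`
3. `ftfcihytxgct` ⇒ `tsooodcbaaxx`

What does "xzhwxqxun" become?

usssrplic

The rule is to sort the characters into reverse alphabetical order, then shift every letter 5 places backward in the alphabet (wrapping around).
"xzhwxqxun" → "usssrplic".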